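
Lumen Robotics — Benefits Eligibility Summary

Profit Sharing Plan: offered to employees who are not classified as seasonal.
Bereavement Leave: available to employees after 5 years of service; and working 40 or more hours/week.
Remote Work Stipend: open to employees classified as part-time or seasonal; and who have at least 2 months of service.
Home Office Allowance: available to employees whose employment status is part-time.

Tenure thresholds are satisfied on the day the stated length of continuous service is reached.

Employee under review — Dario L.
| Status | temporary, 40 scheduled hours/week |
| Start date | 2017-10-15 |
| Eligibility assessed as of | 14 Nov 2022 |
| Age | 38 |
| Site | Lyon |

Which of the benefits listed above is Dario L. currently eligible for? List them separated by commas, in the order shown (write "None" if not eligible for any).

Service from 2017-10-15 to 14 Nov 2022: 1856 days.
Profit Sharing Plan — status temporary ✓ (not excluded) → eligible.
Bereavement Leave — service 1856 days ≥ 5 years (≈1825 days) ✓; 40 hrs/wk ≥ 40 ✓ → eligible.
Remote Work Stipend — status temporary ✗ (requires part-time or seasonal) → not eligible.
Home Office Allowance — status temporary ✗ (requires part-time) → not eligible.

Profit Sharing Plan, Bereavement Leave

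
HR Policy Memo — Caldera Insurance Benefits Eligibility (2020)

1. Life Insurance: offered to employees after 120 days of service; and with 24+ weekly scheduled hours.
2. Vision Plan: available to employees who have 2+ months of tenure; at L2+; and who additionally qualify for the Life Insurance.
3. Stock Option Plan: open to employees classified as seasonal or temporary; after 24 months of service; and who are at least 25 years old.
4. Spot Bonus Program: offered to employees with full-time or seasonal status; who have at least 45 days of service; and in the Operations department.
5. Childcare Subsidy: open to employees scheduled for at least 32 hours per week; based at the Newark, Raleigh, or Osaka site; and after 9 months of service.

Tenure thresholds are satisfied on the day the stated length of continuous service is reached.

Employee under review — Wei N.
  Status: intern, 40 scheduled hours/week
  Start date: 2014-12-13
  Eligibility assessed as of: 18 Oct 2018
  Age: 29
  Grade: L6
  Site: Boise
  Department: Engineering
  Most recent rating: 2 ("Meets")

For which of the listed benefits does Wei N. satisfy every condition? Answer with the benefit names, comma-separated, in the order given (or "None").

Service from 2014-12-13 to 18 Oct 2018: 1405 days.
Life Insurance — service 1405 days ≥ 120 days ✓; 40 hrs/wk ≥ 24 ✓ → eligible.
Vision Plan — service 1405 days ≥ 2 months (≈60 days) ✓; grade L6 ≥ L2 ✓; eligible for Life Insurance ✓ → eligible.
Stock Option Plan — status intern ✗ (requires seasonal or temporary) → not eligible.
Spot Bonus Program — status intern ✗ (requires full-time or seasonal) → not eligible.
Childcare Subsidy — 40 hrs/wk ≥ 32 ✓; site Boise ✗ (not Newark, Raleigh, or Osaka) → not eligible.

Life Insurance, Vision Plan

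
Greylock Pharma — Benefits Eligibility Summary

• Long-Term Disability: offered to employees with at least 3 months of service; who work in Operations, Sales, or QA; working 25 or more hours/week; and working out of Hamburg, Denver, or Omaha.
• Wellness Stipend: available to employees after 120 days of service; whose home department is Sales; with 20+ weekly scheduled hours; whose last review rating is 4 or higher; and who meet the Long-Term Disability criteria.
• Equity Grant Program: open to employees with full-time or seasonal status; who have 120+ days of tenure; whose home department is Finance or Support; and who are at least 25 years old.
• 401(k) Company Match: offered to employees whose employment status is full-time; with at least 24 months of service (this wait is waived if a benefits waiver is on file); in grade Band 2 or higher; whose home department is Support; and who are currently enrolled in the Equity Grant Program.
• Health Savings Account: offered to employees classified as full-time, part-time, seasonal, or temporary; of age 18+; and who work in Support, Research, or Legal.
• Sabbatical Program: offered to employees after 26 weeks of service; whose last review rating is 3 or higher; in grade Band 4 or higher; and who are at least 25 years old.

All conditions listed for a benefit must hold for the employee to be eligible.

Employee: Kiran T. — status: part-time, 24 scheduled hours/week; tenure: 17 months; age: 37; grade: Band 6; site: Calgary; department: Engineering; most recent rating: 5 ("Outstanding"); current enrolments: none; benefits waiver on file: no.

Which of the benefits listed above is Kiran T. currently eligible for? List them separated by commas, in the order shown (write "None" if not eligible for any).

Long-Term Disability — service 17 months ≥ 3 months ✓; dept Engineering ✗ → not eligible.
Wellness Stipend — service 17 months ≥ 120 days ✓; dept Engineering ✗ → not eligible.
Equity Grant Program — status part-time ✗ (requires full-time or seasonal) → not eligible.
401(k) Company Match — status part-time ✗ (requires full-time) → not eligible.
Health Savings Account — status part-time ✓; age 37 ≥ 18 ✓; dept Engineering ✗ → not eligible.
Sabbatical Program — service 17 months ≥ 26 weeks (≈182 days) ✓; rating 5 ≥ 3 ✓; grade Band 6 ≥ Band 4 ✓; age 37 ≥ 25 ✓ → eligible.

Sabbatical Program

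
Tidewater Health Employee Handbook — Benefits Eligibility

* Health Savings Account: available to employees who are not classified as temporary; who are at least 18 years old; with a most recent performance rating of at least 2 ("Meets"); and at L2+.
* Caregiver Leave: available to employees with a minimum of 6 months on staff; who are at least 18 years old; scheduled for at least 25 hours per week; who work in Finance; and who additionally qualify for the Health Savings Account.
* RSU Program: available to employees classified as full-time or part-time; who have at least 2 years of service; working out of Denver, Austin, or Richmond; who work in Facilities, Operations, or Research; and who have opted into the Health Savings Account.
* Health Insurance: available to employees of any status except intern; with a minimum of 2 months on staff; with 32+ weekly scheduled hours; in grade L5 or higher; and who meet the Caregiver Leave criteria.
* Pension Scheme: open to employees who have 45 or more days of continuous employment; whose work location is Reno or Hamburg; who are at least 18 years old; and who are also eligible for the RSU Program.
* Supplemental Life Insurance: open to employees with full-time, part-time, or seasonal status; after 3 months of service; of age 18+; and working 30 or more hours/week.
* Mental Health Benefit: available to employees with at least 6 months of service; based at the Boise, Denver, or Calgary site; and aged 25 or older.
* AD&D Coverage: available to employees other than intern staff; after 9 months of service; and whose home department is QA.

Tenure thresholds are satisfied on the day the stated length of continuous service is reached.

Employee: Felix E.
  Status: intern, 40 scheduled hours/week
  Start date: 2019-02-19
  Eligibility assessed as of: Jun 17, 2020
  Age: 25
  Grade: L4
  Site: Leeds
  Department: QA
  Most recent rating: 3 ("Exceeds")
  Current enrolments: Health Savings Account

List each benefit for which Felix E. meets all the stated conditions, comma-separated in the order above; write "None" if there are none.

Health Savings Account

Service from 2019-02-19 to Jun 17, 2020: 484 days.
Health Savings Account — status intern ✓ (not excluded); age 25 ≥ 18 ✓; rating 3 ≥ 2 ✓; grade L4 ≥ L2 ✓ → eligible.
Caregiver Leave — service 484 days ≥ 6 months (≈180 days) ✓; age 25 ≥ 18 ✓; 40 hrs/wk ≥ 25 ✓; dept QA ✗ → not eligible.
RSU Program — status intern ✗ (requires full-time or part-time) → not eligible.
Health Insurance — status intern ✗ (excluded) → not eligible.
Pension Scheme — service 484 days ≥ 45 days ✓; site Leeds ✗ (not Reno or Hamburg) → not eligible.
Supplemental Life Insurance — status intern ✗ (requires full-time, part-time, or seasonal) → not eligible.
Mental Health Benefit — service 484 days ≥ 6 months (≈180 days) ✓; site Leeds ✗ (not Boise, Denver, or Calgary) → not eligible.
AD&D Coverage — status intern ✗ (excluded) → not eligible.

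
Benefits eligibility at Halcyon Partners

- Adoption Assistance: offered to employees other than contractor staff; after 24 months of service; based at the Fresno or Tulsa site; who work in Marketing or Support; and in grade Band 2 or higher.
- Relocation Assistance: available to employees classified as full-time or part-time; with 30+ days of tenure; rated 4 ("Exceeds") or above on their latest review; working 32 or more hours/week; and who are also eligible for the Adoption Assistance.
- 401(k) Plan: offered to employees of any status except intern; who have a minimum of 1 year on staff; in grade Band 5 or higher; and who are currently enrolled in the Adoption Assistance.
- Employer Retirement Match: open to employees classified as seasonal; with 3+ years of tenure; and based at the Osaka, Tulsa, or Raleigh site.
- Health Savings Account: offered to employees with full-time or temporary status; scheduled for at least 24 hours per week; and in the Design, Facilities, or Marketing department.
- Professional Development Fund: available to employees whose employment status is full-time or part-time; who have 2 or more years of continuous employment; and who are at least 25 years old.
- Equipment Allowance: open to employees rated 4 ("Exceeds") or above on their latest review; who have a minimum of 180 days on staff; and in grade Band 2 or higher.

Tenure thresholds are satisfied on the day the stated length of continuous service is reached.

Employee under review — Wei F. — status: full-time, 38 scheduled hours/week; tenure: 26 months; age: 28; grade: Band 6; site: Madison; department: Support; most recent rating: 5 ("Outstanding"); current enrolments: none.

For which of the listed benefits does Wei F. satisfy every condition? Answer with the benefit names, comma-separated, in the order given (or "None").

Adoption Assistance — status full-time ✓ (not excluded); service 26 months ≥ 24 months ✓; site Madison ✗ (not Fresno or Tulsa) → not eligible.
Relocation Assistance — status full-time ✓; service 26 months ≥ 30 days ✓; rating 5 ≥ 4 ✓; 38 hrs/wk ≥ 32 ✓; not eligible for Adoption Assistance ✗ → not eligible.
401(k) Plan — status full-time ✓ (not excluded); service 26 months ≥ 1 year (≈365 days) ✓; grade Band 6 ≥ Band 5 ✓; not enrolled in Adoption Assistance ✗ → not eligible.
Employer Retirement Match — status full-time ✗ (requires seasonal) → not eligible.
Health Savings Account — status full-time ✓; 38 hrs/wk ≥ 24 ✓; dept Support ✗ → not eligible.
Professional Development Fund — status full-time ✓; service 26 months ≥ 2 years (≈730 days) ✓; age 28 ≥ 25 ✓ → eligible.
Equipment Allowance — rating 5 ≥ 4 ✓; service 26 months ≥ 180 days ✓; grade Band 6 ≥ Band 2 ✓ → eligible.

Professional Development Fund, Equipment Allowance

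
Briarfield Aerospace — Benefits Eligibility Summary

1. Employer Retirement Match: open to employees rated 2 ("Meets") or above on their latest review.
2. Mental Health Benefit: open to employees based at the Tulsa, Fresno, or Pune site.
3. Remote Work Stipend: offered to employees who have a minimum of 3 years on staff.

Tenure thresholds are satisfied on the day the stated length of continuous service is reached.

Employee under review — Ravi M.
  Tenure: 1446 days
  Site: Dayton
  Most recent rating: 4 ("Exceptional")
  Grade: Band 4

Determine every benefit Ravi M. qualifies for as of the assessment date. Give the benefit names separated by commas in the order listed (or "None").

Employer Retirement Match, Remote Work Stipend

Employer Retirement Match — rating 4 ≥ 2 ✓ → eligible.
Mental Health Benefit — site Dayton ✗ (not Tulsa, Fresno, or Pune) → not eligible.
Remote Work Stipend — service 1446 days ≥ 3 years (≈1095 days) ✓ → eligible.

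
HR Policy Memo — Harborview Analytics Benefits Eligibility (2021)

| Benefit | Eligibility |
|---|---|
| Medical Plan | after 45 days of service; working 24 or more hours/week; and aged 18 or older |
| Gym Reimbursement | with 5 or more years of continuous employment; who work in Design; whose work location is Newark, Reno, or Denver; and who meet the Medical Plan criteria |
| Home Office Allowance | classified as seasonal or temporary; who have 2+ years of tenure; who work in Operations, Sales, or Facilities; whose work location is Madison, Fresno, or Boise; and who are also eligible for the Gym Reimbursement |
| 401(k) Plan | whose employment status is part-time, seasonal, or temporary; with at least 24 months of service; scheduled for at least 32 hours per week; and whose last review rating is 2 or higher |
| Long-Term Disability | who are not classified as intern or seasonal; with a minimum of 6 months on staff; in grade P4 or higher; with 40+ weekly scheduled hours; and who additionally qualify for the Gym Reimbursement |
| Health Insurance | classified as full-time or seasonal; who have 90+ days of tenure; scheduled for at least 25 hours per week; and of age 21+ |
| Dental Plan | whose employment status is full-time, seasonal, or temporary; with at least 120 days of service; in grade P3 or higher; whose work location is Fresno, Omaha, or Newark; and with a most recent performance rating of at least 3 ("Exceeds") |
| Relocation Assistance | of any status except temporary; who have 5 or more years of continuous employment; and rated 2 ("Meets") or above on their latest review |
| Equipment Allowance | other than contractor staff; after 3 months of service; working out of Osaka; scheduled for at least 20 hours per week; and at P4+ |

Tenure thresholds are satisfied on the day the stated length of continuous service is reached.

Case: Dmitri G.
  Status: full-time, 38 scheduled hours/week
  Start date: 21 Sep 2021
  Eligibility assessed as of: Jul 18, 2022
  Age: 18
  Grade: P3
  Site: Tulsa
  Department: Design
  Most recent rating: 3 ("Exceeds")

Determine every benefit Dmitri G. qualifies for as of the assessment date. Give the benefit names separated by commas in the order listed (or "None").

Service from 21 Sep 2021 to Jul 18, 2022: 300 days.
Medical Plan — service 300 days ≥ 45 days ✓; 38 hrs/wk ≥ 24 ✓; age 18 ≥ 18 ✓ → eligible.
Gym Reimbursement — service 300 days < 5 years (≈1825 days) ✗ → not eligible.
Home Office Allowance — status full-time ✗ (requires seasonal or temporary) → not eligible.
401(k) Plan — status full-time ✗ (requires part-time, seasonal, or temporary) → not eligible.
Long-Term Disability — status full-time ✓ (not excluded); service 300 days ≥ 6 months (≈180 days) ✓; grade P3 < P4 ✗ → not eligible.
Health Insurance — status full-time ✓; service 300 days ≥ 90 days ✓; 38 hrs/wk ≥ 25 ✓; age 18 < 21 ✗ → not eligible.
Dental Plan — status full-time ✓; service 300 days ≥ 120 days ✓; grade P3 ≥ P3 ✓; site Tulsa ✗ (not Fresno, Omaha, or Newark) → not eligible.
Relocation Assistance — status full-time ✓ (not excluded); service 300 days < 5 years (≈1825 days) ✗ → not eligible.
Equipment Allowance — status full-time ✓ (not excluded); service 300 days ≥ 3 months (≈90 days) ✓; site Tulsa ✗ (not Osaka) → not eligible.

Medical Plan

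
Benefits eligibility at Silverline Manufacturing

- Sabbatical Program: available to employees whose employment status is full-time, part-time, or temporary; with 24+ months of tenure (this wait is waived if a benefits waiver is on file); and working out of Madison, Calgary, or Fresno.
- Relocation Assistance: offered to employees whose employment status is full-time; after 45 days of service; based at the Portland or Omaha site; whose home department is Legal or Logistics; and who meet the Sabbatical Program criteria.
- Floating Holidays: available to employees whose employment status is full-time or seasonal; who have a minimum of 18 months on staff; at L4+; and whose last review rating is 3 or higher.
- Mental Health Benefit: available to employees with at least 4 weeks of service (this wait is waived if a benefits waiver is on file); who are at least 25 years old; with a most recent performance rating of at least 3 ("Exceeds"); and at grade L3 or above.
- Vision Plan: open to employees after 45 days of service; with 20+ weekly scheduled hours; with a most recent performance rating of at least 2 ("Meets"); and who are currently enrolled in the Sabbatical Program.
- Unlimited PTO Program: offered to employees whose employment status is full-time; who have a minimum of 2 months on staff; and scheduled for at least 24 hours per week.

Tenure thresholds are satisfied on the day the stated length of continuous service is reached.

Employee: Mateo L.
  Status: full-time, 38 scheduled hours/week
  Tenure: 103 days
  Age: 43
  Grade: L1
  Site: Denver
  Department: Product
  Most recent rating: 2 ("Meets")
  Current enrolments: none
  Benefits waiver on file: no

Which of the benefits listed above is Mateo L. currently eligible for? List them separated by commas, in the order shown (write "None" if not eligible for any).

Sabbatical Program — status full-time ✓; no waiver, service 103 days < 24 months (≈720 days) ✗ → not eligible.
Relocation Assistance — status full-time ✓; service 103 days ≥ 45 days ✓; site Denver ✗ (not Portland or Omaha) → not eligible.
Floating Holidays — status full-time ✓; service 103 days < 18 months (≈540 days) ✗ → not eligible.
Mental Health Benefit — no waiver, service 103 days ≥ 4 weeks (≈28 days) ✓; age 43 ≥ 25 ✓; rating 2 < 3 ✗ → not eligible.
Vision Plan — service 103 days ≥ 45 days ✓; 38 hrs/wk ≥ 20 ✓; rating 2 ≥ 2 ✓; not enrolled in Sabbatical Program ✗ → not eligible.
Unlimited PTO Program — status full-time ✓; service 103 days ≥ 2 months (≈60 days) ✓; 38 hrs/wk ≥ 24 ✓ → eligible.

Unlimited PTO Program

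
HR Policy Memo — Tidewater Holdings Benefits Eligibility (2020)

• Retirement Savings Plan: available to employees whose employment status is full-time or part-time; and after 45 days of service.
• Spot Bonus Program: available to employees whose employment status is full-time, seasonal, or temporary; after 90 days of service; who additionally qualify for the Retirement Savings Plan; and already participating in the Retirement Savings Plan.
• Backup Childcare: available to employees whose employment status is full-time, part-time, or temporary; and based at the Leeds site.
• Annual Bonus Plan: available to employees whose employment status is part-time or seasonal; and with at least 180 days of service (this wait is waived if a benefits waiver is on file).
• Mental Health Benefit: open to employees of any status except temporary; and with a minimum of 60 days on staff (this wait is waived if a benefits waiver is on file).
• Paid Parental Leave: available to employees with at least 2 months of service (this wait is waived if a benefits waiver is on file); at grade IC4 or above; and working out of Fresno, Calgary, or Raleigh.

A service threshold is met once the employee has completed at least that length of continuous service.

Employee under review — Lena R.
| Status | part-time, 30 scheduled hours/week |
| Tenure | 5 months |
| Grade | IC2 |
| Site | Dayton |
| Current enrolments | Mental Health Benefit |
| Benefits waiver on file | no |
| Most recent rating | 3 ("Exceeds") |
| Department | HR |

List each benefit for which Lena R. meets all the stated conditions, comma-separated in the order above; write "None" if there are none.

Retirement Savings Plan, Mental Health Benefit

Retirement Savings Plan — status part-time ✓; service 5 months ≥ 45 days ✓ → eligible.
Spot Bonus Program — status part-time ✗ (requires full-time, seasonal, or temporary) → not eligible.
Backup Childcare — status part-time ✓; site Dayton ✗ (not Leeds) → not eligible.
Annual Bonus Plan — status part-time ✓; no waiver, service 5 months < 180 days ✗ → not eligible.
Mental Health Benefit — status part-time ✓ (not excluded); no waiver, service 5 months ≥ 60 days ✓ → eligible.
Paid Parental Leave — no waiver, service 5 months ≥ 2 months ✓; grade IC2 < IC4 ✗ → not eligible.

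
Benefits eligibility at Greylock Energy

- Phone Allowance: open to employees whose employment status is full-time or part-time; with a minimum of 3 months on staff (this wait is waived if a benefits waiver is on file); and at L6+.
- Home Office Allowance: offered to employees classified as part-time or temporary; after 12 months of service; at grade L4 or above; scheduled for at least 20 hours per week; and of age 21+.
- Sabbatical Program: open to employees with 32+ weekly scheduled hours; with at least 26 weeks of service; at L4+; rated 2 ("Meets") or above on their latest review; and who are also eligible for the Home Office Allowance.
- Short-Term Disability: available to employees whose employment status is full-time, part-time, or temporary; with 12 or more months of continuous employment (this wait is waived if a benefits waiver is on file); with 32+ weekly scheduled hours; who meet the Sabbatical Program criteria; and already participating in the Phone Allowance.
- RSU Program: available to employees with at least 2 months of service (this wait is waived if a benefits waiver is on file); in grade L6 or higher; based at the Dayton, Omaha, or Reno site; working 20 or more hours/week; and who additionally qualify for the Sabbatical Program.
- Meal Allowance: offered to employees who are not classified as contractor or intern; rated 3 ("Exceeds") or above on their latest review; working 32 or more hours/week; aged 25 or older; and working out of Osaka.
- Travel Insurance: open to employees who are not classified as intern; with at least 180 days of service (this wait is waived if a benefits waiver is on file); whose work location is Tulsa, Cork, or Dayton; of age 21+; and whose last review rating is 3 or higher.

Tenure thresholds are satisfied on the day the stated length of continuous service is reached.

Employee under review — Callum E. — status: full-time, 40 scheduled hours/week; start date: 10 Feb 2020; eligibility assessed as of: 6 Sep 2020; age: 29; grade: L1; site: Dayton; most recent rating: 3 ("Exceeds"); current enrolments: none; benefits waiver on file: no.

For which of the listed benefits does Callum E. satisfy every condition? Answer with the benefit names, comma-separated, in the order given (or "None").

Service from 10 Feb 2020 to 6 Sep 2020: 209 days.
Phone Allowance — status full-time ✓; no waiver, service 209 days ≥ 3 months (≈90 days) ✓; grade L1 < L6 ✗ → not eligible.
Home Office Allowance — status full-time ✗ (requires part-time or temporary) → not eligible.
Sabbatical Program — 40 hrs/wk ≥ 32 ✓; service 209 days ≥ 26 weeks (≈182 days) ✓; grade L1 < L4 ✗ → not eligible.
Short-Term Disability — status full-time ✓; no waiver, service 209 days < 12 months (≈360 days) ✗ → not eligible.
RSU Program — no waiver, service 209 days ≥ 2 months (≈60 days) ✓; grade L1 < L6 ✗ → not eligible.
Meal Allowance — status full-time ✓ (not excluded); rating 3 ≥ 3 ✓; 40 hrs/wk ≥ 32 ✓; age 29 ≥ 25 ✓; site Dayton ✗ (not Osaka) → not eligible.
Travel Insurance — status full-time ✓ (not excluded); no waiver, service 209 days ≥ 180 days ✓; site Dayton ✓; age 29 ≥ 21 ✓; rating 3 ≥ 3 ✓ → eligible.

Travel Insurance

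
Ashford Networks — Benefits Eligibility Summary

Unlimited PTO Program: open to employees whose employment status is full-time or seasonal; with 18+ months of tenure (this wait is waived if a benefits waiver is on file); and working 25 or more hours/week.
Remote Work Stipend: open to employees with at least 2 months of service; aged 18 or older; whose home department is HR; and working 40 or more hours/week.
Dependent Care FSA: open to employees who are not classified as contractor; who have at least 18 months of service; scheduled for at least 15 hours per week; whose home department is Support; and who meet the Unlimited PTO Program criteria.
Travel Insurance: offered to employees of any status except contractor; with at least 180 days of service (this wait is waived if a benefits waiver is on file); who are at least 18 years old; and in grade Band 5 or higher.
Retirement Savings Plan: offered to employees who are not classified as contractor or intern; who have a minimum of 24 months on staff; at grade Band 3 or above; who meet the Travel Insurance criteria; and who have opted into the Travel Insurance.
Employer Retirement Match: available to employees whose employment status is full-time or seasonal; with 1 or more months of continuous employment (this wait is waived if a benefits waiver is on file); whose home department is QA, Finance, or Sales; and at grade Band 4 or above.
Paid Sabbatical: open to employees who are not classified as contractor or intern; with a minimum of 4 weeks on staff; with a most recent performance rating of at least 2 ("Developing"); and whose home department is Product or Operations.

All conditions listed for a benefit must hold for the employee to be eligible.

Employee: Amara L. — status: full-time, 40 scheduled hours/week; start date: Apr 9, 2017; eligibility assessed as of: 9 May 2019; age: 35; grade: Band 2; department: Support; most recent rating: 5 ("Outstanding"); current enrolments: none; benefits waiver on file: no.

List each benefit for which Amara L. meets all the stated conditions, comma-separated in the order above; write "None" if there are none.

Service from Apr 9, 2017 to 9 May 2019: 760 days.
Unlimited PTO Program — status full-time ✓; no waiver, service 760 days ≥ 18 months (≈540 days) ✓; 40 hrs/wk ≥ 25 ✓ → eligible.
Remote Work Stipend — service 760 days ≥ 2 months (≈60 days) ✓; age 35 ≥ 18 ✓; dept Support ✗ → not eligible.
Dependent Care FSA — status full-time ✓ (not excluded); service 760 days ≥ 18 months (≈540 days) ✓; 40 hrs/wk ≥ 15 ✓; dept Support ✓; eligible for Unlimited PTO Program ✓ → eligible.
Travel Insurance — status full-time ✓ (not excluded); no waiver, service 760 days ≥ 180 days ✓; age 35 ≥ 18 ✓; grade Band 2 < Band 5 ✗ → not eligible.
Retirement Savings Plan — status full-time ✓ (not excluded); service 760 days ≥ 24 months (≈720 days) ✓; grade Band 2 < Band 3 ✗ → not eligible.
Employer Retirement Match — status full-time ✓; no waiver, service 760 days ≥ 1 month (≈30 days) ✓; dept Support ✗ → not eligible.
Paid Sabbatical — status full-time ✓ (not excluded); service 760 days ≥ 4 weeks (≈28 days) ✓; rating 5 ≥ 2 ✓; dept Support ✗ → not eligible.

Unlimited PTO Program, Dependent Care FSA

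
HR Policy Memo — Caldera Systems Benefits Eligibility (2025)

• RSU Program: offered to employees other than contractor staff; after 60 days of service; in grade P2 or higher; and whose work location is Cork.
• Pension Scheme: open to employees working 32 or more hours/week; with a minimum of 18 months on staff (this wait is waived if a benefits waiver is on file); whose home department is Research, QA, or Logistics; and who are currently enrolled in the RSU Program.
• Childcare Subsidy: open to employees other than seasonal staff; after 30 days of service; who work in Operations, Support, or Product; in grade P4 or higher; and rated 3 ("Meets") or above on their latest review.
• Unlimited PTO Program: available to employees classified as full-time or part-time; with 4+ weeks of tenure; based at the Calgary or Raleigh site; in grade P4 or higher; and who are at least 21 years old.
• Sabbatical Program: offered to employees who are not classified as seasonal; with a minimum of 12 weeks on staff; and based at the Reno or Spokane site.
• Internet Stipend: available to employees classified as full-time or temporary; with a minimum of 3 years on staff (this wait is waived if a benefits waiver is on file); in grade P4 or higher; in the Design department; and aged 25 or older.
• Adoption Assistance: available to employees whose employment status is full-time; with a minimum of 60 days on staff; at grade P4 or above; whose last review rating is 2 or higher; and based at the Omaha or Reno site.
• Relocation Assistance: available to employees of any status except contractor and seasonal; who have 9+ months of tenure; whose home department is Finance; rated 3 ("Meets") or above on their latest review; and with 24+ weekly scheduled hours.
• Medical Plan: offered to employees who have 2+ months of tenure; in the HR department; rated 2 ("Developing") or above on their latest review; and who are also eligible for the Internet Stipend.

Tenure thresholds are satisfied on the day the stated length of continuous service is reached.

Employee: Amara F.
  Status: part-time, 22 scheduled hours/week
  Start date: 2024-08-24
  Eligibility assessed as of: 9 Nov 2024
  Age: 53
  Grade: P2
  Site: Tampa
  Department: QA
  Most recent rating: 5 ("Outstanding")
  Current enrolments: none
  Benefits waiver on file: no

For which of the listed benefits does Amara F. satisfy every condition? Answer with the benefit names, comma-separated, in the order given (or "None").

None

Service from 2024-08-24 to 9 Nov 2024: 77 days.
RSU Program — status part-time ✓ (not excluded); service 77 days ≥ 60 days ✓; grade P2 ≥ P2 ✓; site Tampa ✗ (not Cork) → not eligible.
Pension Scheme — 22 hrs/wk < 32 ✗ → not eligible.
Childcare Subsidy — status part-time ✓ (not excluded); service 77 days ≥ 30 days ✓; dept QA ✗ → not eligible.
Unlimited PTO Program — status part-time ✓; service 77 days ≥ 4 weeks (≈28 days) ✓; site Tampa ✗ (not Calgary or Raleigh) → not eligible.
Sabbatical Program — status part-time ✓ (not excluded); service 77 days < 12 weeks (≈84 days) ✗ → not eligible.
Internet Stipend — status part-time ✗ (requires full-time or temporary) → not eligible.
Adoption Assistance — status part-time ✗ (requires full-time) → not eligible.
Relocation Assistance — status part-time ✓ (not excluded); service 77 days < 9 months (≈270 days) ✗ → not eligible.
Medical Plan — service 77 days ≥ 2 months (≈60 days) ✓; dept QA ✗ → not eligible.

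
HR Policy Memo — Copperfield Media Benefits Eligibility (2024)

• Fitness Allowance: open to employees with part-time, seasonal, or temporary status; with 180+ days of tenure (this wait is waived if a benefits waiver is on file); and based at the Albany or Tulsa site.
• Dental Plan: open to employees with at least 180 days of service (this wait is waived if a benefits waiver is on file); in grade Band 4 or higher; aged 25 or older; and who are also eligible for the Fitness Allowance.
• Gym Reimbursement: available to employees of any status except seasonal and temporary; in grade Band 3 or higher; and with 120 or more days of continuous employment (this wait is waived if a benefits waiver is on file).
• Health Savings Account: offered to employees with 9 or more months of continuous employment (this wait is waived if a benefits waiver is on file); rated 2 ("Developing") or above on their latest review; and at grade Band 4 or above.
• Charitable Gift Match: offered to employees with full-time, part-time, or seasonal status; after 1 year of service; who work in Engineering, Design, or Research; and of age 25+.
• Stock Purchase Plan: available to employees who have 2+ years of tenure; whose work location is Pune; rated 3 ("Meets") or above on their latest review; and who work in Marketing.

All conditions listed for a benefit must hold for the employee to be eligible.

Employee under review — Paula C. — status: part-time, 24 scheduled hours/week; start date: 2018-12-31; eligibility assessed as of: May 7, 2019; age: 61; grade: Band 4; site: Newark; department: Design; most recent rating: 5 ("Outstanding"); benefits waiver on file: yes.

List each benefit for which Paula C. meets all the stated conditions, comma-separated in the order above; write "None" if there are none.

Gym Reimbursement, Health Savings Account

Service from 2018-12-31 to May 7, 2019: 127 days.
Fitness Allowance — status part-time ✓; benefits waiver on file ✓; site Newark ✗ (not Albany or Tulsa) → not eligible.
Dental Plan — benefits waiver on file ✓; grade Band 4 ≥ Band 4 ✓; age 61 ≥ 25 ✓; not eligible for Fitness Allowance ✗ → not eligible.
Gym Reimbursement — status part-time ✓ (not excluded); grade Band 4 ≥ Band 3 ✓; benefits waiver on file ✓ → eligible.
Health Savings Account — benefits waiver on file ✓; rating 5 ≥ 2 ✓; grade Band 4 ≥ Band 4 ✓ → eligible.
Charitable Gift Match — status part-time ✓; service 127 days < 1 year (≈365 days) ✗ → not eligible.
Stock Purchase Plan — service 127 days < 2 years (≈730 days) ✗ → not eligible.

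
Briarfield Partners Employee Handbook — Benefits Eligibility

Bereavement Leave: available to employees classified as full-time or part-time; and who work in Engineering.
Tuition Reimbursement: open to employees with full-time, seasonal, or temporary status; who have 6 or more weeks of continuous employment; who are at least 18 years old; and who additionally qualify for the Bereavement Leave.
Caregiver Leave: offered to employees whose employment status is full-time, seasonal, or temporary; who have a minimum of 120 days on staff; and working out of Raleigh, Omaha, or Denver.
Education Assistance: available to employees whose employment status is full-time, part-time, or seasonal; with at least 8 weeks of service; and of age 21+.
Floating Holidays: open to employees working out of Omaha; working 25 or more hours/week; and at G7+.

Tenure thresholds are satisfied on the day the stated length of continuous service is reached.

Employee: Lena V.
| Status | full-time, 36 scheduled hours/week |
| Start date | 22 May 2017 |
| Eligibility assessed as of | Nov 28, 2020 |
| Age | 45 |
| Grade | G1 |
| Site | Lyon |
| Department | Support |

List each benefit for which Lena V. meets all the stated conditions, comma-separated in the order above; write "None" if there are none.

Service from 22 May 2017 to Nov 28, 2020: 1286 days.
Bereavement Leave — status full-time ✓; dept Support ✗ → not eligible.
Tuition Reimbursement — status full-time ✓; service 1286 days ≥ 6 weeks (≈42 days) ✓; age 45 ≥ 18 ✓; not eligible for Bereavement Leave ✗ → not eligible.
Caregiver Leave — status full-time ✓; service 1286 days ≥ 120 days ✓; site Lyon ✗ (not Raleigh, Omaha, or Denver) → not eligible.
Education Assistance — status full-time ✓; service 1286 days ≥ 8 weeks (≈56 days) ✓; age 45 ≥ 21 ✓ → eligible.
Floating Holidays — site Lyon ✗ (not Omaha) → not eligible.

Education Assistance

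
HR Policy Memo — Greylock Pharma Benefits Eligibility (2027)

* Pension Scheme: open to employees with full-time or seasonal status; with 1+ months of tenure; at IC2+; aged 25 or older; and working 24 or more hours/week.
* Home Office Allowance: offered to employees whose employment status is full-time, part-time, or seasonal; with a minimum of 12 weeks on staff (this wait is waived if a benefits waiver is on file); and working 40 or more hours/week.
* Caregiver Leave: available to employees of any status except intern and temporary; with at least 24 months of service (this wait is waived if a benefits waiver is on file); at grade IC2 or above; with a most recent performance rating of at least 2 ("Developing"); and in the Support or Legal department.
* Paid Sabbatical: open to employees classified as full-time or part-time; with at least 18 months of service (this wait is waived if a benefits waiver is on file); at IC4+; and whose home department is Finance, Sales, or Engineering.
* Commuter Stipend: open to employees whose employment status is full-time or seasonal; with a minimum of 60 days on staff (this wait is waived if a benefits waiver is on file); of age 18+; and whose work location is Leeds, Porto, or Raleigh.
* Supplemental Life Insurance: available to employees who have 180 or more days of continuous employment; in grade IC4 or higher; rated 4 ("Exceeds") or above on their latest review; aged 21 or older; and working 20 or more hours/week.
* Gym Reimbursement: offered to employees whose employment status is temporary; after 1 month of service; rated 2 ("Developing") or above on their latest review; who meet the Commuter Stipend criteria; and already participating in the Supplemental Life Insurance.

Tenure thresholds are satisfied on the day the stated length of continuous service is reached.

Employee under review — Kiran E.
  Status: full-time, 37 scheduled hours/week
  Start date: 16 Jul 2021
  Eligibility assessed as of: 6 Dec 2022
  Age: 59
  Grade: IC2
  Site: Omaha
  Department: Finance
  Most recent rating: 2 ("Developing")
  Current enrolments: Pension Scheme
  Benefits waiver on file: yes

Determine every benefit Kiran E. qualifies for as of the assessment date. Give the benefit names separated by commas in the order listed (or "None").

Service from 16 Jul 2021 to 6 Dec 2022: 508 days.
Pension Scheme — status full-time ✓; service 508 days ≥ 1 month (≈30 days) ✓; grade IC2 ≥ IC2 ✓; age 59 ≥ 25 ✓; 37 hrs/wk ≥ 24 ✓ → eligible.
Home Office Allowance — status full-time ✓; benefits waiver on file ✓; 37 hrs/wk < 40 ✗ → not eligible.
Caregiver Leave — status full-time ✓ (not excluded); benefits waiver on file ✓; grade IC2 ≥ IC2 ✓; rating 2 ≥ 2 ✓; dept Finance ✗ → not eligible.
Paid Sabbatical — status full-time ✓; benefits waiver on file ✓; grade IC2 < IC4 ✗ → not eligible.
Commuter Stipend — status full-time ✓; benefits waiver on file ✓; age 59 ≥ 18 ✓; site Omaha ✗ (not Leeds, Porto, or Raleigh) → not eligible.
Supplemental Life Insurance — service 508 days ≥ 180 days ✓; grade IC2 < IC4 ✗ → not eligible.
Gym Reimbursement — status full-time ✗ (requires temporary) → not eligible.

Pension Scheme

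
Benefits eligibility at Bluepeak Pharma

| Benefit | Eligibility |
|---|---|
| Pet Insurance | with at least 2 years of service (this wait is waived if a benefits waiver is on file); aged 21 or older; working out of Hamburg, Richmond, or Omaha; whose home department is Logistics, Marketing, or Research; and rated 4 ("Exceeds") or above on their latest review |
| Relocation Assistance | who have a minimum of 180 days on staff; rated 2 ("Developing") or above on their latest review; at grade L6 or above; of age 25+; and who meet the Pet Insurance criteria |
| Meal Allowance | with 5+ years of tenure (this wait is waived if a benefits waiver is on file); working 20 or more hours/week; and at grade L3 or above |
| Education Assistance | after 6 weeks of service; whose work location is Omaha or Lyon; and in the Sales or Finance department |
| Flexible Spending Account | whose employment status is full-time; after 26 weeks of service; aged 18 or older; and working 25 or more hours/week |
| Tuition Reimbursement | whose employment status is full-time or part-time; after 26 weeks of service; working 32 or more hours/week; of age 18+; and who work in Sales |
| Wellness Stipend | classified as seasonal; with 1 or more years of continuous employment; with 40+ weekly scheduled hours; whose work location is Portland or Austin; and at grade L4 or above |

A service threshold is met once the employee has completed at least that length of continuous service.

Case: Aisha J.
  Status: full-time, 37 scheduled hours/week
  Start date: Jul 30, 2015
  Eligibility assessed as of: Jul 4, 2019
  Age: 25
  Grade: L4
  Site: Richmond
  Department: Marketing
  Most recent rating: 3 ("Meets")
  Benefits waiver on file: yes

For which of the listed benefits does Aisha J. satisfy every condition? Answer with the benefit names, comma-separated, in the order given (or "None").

Service from Jul 30, 2015 to Jul 4, 2019: 1435 days.
Pet Insurance — benefits waiver on file ✓; age 25 ≥ 21 ✓; site Richmond ✓; dept Marketing ✓; rating 3 < 4 ✗ → not eligible.
Relocation Assistance — service 1435 days ≥ 180 days ✓; rating 3 ≥ 2 ✓; grade L4 < L6 ✗ → not eligible.
Meal Allowance — benefits waiver on file ✓; 37 hrs/wk ≥ 20 ✓; grade L4 ≥ L3 ✓ → eligible.
Education Assistance — service 1435 days ≥ 6 weeks (≈42 days) ✓; site Richmond ✗ (not Omaha or Lyon) → not eligible.
Flexible Spending Account — status full-time ✓; service 1435 days ≥ 26 weeks (≈182 days) ✓; age 25 ≥ 18 ✓; 37 hrs/wk ≥ 25 ✓ → eligible.
Tuition Reimbursement — status full-time ✓; service 1435 days ≥ 26 weeks (≈182 days) ✓; 37 hrs/wk ≥ 32 ✓; age 25 ≥ 18 ✓; dept Marketing ✗ → not eligible.
Wellness Stipend — status full-time ✗ (requires seasonal) → not eligible.

Meal Allowance, Flexible Spending Account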